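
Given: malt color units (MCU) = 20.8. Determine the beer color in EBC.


SRM = 1.4922·MCU^0.6859;  EBC = SRM·1.97
SRM = 1.4922·20.8^0.6859 = 11.9643
EBC = 11.9643·1.97

23.5696 EBC


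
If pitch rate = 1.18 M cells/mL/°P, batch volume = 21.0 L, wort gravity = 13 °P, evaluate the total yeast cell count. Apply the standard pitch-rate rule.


cells (billions) = rate · V_L · °P
cells = 1.18 · 21.0 · 13

322.1400 billion cells


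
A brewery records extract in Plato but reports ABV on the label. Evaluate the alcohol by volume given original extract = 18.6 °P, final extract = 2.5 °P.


SG = 259/(259 − P);  ABV = (OG − FG)·131.25
OG = 259/(259 − 18.6) = 1.0774
FG = 259/(259 − 2.5) = 1.0097
ABV = (1.0774 − 1.0097)·131.25

8.8757 % ABV


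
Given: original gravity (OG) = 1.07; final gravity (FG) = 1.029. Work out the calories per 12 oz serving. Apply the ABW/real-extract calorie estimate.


ABW = (OG−FG)·131.25·0.79/FG;  °P = 259 − 259/SG (for OG→OE and FG→AE);  RE = 0.1808·OE + 0.8192·AE;  Cal = (6.9·ABW + 4·(RE−0.1))·FG·3.55
ABW = (1.07 − 1.029)·131.25·0.79/1.029 = 4.1314
OE = 259 − 259/1.07 = 16.9439 °P
AE = 259 − 259/1.029 = 7.2993 °P
RE = 0.1808·16.9439 + 0.8192·7.2993 = 9.0431 °P
Cal = (6.9·4.1314 + 4·(9.0431−0.1))·1.029·3.55

234.8071 kcal


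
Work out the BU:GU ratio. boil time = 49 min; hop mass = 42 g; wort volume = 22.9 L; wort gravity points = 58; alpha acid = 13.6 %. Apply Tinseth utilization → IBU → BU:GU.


U = 1.65·0.000125^(GP/1000)·(1−e^(−0.04t))/4.15;  IBU = (α/100)·m·U·1000/V;  BU:GU = IBU/GP
U = 1.65·0.000125^(58/1000)·(1−e^(−0.04·49))/4.15 = 0.2028
IBU = (13.6/100)·42·0.2028·1000/22.9 = 50.5911
BU:GU = 50.5911/58

0.8723


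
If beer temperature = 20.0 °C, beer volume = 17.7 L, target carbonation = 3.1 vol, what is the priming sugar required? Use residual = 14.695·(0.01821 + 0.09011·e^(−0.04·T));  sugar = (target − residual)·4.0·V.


residual = 14.695·(0.01821 + 0.09011·e^(−0.04·20.0)) = 0.8626
sugar = (3.1 − 0.8626)·4.0·17.7

158.4092 g


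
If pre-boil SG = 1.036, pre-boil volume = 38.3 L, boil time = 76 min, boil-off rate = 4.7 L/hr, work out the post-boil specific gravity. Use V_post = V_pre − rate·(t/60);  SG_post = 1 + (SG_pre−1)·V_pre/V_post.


V_post = 38.3 − 4.7·(76/60) = 32.3467
SG_post = 1 + (1.036 − 1)·38.3/32.3467

1.0426


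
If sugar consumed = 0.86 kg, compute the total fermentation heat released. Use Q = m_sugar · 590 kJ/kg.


Q = 0.86 · 590

507.4000 kJ


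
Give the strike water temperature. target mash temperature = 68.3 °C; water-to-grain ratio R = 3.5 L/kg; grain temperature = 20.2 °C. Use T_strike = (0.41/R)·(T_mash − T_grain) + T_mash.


T_strike = (0.41/3.5)·(68.3 − 20.2) + 68.3

73.9346 °C


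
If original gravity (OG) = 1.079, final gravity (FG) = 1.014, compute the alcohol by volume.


ABV = (OG − FG) · 131.25
ABV = (1.079 − 1.014) · 131.25

8.5312 % ABV


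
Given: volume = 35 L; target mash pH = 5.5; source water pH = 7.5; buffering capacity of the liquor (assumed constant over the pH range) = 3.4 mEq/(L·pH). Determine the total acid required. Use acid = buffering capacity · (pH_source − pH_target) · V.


acid = 3.4 · (7.5 − 5.5) · 35

238.0000 mEq


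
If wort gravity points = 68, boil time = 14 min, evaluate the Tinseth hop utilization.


U = 1.65·0.000125^(GP/1000) · (1 − e^(−0.04·t))/4.15
bigness = 1.65·0.000125^(68/1000) = 0.8955
boil_factor = (1 − e^(−0.04·14))/4.15 = 0.1033
U = 0.8955 · 0.1033

0.0925


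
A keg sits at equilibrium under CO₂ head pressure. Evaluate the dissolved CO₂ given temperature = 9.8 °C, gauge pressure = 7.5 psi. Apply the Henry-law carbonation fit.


vols = (P + 14.695)·(0.01821 + 0.09011·e^(−0.04·T))
vols = (7.5 + 14.695)·(0.01821 + 0.09011·e^(−0.04·9.8))

1.7556 volumes


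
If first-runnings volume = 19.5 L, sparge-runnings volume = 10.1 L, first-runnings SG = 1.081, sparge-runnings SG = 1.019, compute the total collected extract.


total = Σ (SG_i − 1)·1000·V_i
first = (1.081 − 1)·1000·19.5 = 1579.5000
sparge = (1.019 − 1)·1000·10.1 = 191.9000
total = 1579.5000 + 191.9000

1771.4000 gravity·L


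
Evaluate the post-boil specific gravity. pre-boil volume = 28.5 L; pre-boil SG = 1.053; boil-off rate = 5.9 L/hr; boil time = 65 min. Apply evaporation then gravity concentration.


V_post = V_pre − rate·(t/60);  SG_post = 1 + (SG_pre−1)·V_pre/V_post
V_post = 28.5 − 5.9·(65/60) = 22.1083
SG_post = 1 + (1.053 − 1)·28.5/22.1083

1.0683


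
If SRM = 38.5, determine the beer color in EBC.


EBC = SRM · 1.97
EBC = 38.5 · 1.97

75.8450 EBC


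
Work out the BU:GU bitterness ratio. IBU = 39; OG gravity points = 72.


BU:GU = IBU / OG_points
BU:GU = 39 / 72

0.5417


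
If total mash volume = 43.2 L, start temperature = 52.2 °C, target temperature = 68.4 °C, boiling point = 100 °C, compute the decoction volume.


V_dec = V_total·(T_target − T_start)/(T_boil − T_start)
V_dec = 43.2·(68.4 − 52.2)/(100 − 52.2)

14.6410 L


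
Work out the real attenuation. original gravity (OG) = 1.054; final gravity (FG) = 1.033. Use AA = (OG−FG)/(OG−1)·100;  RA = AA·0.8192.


AA = (1.054 − 1.033)/(1.054 − 1)·100 = 38.8889
RA = 38.8889·0.8192

31.8578 %


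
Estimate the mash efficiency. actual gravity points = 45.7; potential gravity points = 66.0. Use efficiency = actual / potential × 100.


efficiency = 45.7 / 66.0 × 100

69.2424 %


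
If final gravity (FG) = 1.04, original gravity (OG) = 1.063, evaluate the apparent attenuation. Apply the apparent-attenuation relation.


AA = (OG − FG)/(OG − 1) · 100
AA = (1.063 − 1.04)/(1.063 − 1) · 100

36.5079 %


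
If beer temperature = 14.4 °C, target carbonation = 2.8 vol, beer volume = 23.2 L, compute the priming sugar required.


residual = 14.695·(0.01821 + 0.09011·e^(−0.04·T));  sugar = (target − residual)·4.0·V
residual = 14.695·(0.01821 + 0.09011·e^(−0.04·14.4)) = 1.0120
sugar = (2.8 − 1.0120)·4.0·23.2

165.9295 g


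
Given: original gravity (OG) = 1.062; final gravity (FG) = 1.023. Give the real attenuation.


AA = (OG−FG)/(OG−1)·100;  RA = AA·0.8192
AA = (1.062 − 1.023)/(1.062 − 1)·100 = 62.9032
RA = 62.9032·0.8192

51.5303 %


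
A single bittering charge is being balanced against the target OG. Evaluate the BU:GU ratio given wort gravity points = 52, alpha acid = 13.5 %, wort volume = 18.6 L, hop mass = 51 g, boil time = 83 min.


U = 1.65·0.000125^(GP/1000)·(1−e^(−0.04t))/4.15;  IBU = (α/100)·m·U·1000/V;  BU:GU = IBU/GP
U = 1.65·0.000125^(52/1000)·(1−e^(−0.04·83))/4.15 = 0.2402
IBU = (13.5/100)·51·0.2402·1000/18.6 = 88.8944
BU:GU = 88.8944/52

1.7095


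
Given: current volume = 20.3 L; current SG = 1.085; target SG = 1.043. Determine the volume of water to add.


V_water = V·((SG_curr − 1)/(SG_target − 1) − 1)
V_water = 20.3·((1.085 − 1)/(1.043 − 1) − 1)

19.8279 L


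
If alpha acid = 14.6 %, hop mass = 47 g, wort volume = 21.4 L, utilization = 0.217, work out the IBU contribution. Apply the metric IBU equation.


IBU = (α/100)·mass·U·1000 / V
IBU = (14.6/100)·47·0.217·1000 / 21.4

69.5820 IBU


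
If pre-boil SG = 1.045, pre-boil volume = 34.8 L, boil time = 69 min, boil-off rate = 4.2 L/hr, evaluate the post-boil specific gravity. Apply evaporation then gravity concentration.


V_post = V_pre − rate·(t/60);  SG_post = 1 + (SG_pre−1)·V_pre/V_post
V_post = 34.8 − 4.2·(69/60) = 29.9700
SG_post = 1 + (1.045 − 1)·34.8/29.9700

1.0523


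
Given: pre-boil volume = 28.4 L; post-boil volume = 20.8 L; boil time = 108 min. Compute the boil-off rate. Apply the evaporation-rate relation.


rate = (V_pre − V_post) / (t_min/60)
rate = (28.4 − 20.8) / (108/60)

4.2222 L/hr


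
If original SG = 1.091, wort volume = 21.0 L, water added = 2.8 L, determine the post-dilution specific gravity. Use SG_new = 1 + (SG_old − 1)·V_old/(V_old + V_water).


pts = (1.091 − 1)·1000·21.0/(21.0 + 2.8) = 80.2941
SG_new = 1 + 80.2941/1000

1.0803


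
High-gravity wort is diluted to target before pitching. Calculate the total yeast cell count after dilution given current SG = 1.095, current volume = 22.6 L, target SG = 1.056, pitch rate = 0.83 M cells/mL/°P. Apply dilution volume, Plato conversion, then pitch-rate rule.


V_w = V·((SG_c−1)/(SG_t−1)−1);  °P = 259 − 259/SG_t;  cells = rate·(V+V_w)·°P
V_w = 22.6·((1.095−1)/(1.056−1)−1) = 15.7393
V_final = 22.6 + 15.7393 = 38.3393
°P = 259 − 259/1.056 = 13.7348
cells = 0.83·38.3393·13.7348

437.0650 billion cells


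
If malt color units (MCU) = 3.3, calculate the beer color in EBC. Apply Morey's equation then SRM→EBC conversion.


SRM = 1.4922·MCU^0.6859;  EBC = SRM·1.97
SRM = 1.4922·3.3^0.6859 = 3.3844
EBC = 3.3844·1.97

6.6672 EBC


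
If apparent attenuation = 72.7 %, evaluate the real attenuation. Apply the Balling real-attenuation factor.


RA = AA · 0.8192
RA = 72.7 · 0.8192

59.5558 %


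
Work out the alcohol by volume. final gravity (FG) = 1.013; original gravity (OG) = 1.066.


ABV = (OG − FG) · 131.25
ABV = (1.066 − 1.013) · 131.25

6.9563 % ABV


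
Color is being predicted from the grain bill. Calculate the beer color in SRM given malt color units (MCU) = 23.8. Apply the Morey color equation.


SRM = 1.4922 · MCU^0.6859
SRM = 1.4922 · 23.8^0.6859

13.1226 SRM


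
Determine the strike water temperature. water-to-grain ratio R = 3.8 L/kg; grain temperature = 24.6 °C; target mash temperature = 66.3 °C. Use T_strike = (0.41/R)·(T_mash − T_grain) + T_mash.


T_strike = (0.41/3.8)·(66.3 − 24.6) + 66.3

70.7992 °C


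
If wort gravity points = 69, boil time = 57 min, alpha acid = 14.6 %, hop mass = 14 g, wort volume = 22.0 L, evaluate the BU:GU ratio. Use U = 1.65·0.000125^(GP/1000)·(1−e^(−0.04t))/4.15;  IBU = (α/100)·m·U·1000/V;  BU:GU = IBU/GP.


U = 1.65·0.000125^(69/1000)·(1−e^(−0.04·57))/4.15 = 0.1920
IBU = (14.6/100)·14·0.1920·1000/22.0 = 17.8369
BU:GU = 17.8369/69

0.2585


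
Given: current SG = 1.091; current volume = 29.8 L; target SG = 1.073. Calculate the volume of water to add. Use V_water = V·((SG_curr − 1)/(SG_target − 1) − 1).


V_water = 29.8·((1.091 − 1)/(1.073 − 1) − 1)

7.3479 L


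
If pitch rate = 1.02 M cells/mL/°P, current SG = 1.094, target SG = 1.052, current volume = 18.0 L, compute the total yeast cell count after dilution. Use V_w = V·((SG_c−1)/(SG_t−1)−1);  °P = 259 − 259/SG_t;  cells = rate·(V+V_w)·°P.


V_w = 18.0·((1.094−1)/(1.052−1)−1) = 14.5385
V_final = 18.0 + 14.5385 = 32.5385
°P = 259 − 259/1.052 = 12.8023
cells = 1.02·32.5385·12.8023

424.8979 billion cells


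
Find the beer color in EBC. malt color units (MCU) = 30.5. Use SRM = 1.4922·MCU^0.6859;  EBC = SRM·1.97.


SRM = 1.4922·30.5^0.6859 = 15.5564
EBC = 15.5564·1.97

30.6461 EBC


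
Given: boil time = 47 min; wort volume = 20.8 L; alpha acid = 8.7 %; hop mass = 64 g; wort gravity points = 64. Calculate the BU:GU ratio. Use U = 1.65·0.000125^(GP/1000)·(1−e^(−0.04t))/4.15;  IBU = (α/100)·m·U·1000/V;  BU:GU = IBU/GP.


U = 1.65·0.000125^(64/1000)·(1−e^(−0.04·47))/4.15 = 0.1896
IBU = (8.7/100)·64·0.1896·1000/20.8 = 50.7420
BU:GU = 50.7420/64

0.7928


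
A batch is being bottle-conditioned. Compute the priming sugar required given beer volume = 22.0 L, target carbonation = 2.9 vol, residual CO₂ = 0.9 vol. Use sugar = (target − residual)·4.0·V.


sugar = (2.9 − 0.9)·4.0·22.0

176.0000 g


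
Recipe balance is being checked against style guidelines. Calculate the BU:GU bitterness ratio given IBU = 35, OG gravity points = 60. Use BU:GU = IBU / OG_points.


BU:GU = 35 / 60

0.5833


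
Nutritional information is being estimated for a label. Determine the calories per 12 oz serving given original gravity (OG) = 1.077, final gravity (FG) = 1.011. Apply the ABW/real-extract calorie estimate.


ABW = (OG−FG)·131.25·0.79/FG;  °P = 259 − 259/SG (for OG→OE and FG→AE);  RE = 0.1808·OE + 0.8192·AE;  Cal = (6.9·ABW + 4·(RE−0.1))·FG·3.55
ABW = (1.077 − 1.011)·131.25·0.79/1.011 = 6.7689
OE = 259 − 259/1.077 = 18.5172 °P
AE = 259 − 259/1.011 = 2.8180 °P
RE = 0.1808·18.5172 + 0.8192·2.8180 = 5.6564 °P
Cal = (6.9·6.7689 + 4·(5.6564−0.1))·1.011·3.55

247.3974 kcal


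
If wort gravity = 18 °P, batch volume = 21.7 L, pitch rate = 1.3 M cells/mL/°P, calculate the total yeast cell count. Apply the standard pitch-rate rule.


cells (billions) = rate · V_L · °P
cells = 1.3 · 21.7 · 18

507.7800 billion cells


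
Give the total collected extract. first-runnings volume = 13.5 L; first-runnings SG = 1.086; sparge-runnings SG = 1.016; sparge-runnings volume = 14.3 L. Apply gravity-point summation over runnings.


total = Σ (SG_i − 1)·1000·V_i
first = (1.086 − 1)·1000·13.5 = 1161.0000
sparge = (1.016 − 1)·1000·14.3 = 228.8000
total = 1161.0000 + 228.8000

1389.8000 gravity·L


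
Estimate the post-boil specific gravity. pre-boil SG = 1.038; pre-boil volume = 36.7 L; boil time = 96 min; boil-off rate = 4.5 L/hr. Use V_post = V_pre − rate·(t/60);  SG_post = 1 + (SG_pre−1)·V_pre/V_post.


V_post = 36.7 − 4.5·(96/60) = 29.5000
SG_post = 1 + (1.038 − 1)·36.7/29.5000

1.0473


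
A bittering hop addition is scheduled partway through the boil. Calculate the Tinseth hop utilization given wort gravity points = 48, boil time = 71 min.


U = 1.65·0.000125^(GP/1000) · (1 − e^(−0.04·t))/4.15
bigness = 1.65·0.000125^(48/1000) = 1.0719
boil_factor = (1 − e^(−0.04·71))/4.15 = 0.2269
U = 1.0719 · 0.2269

0.2432


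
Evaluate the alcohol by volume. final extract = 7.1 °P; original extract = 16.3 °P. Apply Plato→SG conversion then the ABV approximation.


SG = 259/(259 − P);  ABV = (OG − FG)·131.25
OG = 259/(259 − 16.3) = 1.0672
FG = 259/(259 − 7.1) = 1.0282
ABV = (1.0672 − 1.0282)·131.25

5.1155 % ABV


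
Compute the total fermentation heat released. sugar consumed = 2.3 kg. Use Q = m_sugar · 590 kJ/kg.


Q = 2.3 · 590

1357.0000 kJ


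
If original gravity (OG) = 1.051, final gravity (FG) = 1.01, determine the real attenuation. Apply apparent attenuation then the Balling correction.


AA = (OG−FG)/(OG−1)·100;  RA = AA·0.8192
AA = (1.051 − 1.01)/(1.051 − 1)·100 = 80.3922
RA = 80.3922·0.8192

65.8573 %


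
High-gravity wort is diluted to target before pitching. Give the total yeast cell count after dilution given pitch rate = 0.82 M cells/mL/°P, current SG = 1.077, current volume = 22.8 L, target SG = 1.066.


V_w = V·((SG_c−1)/(SG_t−1)−1);  °P = 259 − 259/SG_t;  cells = rate·(V+V_w)·°P
V_w = 22.8·((1.077−1)/(1.066−1)−1) = 3.8000
V_final = 22.8 + 3.8000 = 26.6000
°P = 259 − 259/1.066 = 16.0356
cells = 0.82·26.6000·16.0356

349.7695 billion cells


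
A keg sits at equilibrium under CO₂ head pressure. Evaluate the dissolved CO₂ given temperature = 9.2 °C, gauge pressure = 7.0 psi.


vols = (P + 14.695)·(0.01821 + 0.09011·e^(−0.04·T))
vols = (7.0 + 14.695)·(0.01821 + 0.09011·e^(−0.04·9.2))

1.7481 volumes


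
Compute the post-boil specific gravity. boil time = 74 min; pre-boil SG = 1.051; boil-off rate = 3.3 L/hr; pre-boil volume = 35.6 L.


V_post = V_pre − rate·(t/60);  SG_post = 1 + (SG_pre−1)·V_pre/V_post
V_post = 35.6 − 3.3·(74/60) = 31.5300
SG_post = 1 + (1.051 − 1)·35.6/31.5300

1.0576


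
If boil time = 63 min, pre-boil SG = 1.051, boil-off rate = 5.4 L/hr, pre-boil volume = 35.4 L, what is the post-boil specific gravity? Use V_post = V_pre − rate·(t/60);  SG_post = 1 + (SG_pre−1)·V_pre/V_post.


V_post = 35.4 − 5.4·(63/60) = 29.7300
SG_post = 1 + (1.051 − 1)·35.4/29.7300

1.0607


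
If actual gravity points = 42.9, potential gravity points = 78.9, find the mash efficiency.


efficiency = actual / potential × 100
efficiency = 42.9 / 78.9 × 100

54.3726 %


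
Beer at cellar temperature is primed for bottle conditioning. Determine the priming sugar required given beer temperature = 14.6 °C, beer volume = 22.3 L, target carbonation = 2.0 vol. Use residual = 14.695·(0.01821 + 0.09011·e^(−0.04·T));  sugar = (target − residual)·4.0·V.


residual = 14.695·(0.01821 + 0.09011·e^(−0.04·14.6)) = 1.0060
sugar = (2.0 − 1.0060)·4.0·22.3

88.6617 g


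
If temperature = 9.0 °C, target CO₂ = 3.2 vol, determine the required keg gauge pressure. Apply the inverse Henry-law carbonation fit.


psi = vols/(0.01821 + 0.09011·e^(−0.04·T)) − 14.695
psi = 3.2/(0.01821 + 0.09011·e^(−0.04·9.0)) − 14.695

24.7734 psi


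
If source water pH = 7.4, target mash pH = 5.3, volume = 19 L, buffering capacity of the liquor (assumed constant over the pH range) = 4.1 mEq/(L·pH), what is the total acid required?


acid = buffering capacity · (pH_source − pH_target) · V
acid = 4.1 · (7.4 − 5.3) · 19

163.5900 mEq


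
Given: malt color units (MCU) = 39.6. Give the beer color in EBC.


SRM = 1.4922·MCU^0.6859;  EBC = SRM·1.97
SRM = 1.4922·39.6^0.6859 = 18.6074
EBC = 18.6074·1.97

36.6566 EBC


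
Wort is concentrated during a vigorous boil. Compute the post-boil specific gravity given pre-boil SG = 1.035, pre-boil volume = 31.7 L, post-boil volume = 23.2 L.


SG_post = 1 + (SG_pre − 1)·V_pre/V_post
pts_pre = (1.035 − 1)·1000 = 35.0000
pts_post = 35.0000·31.7/23.2 = 47.8233
SG_post = 1 + 47.8233/1000

1.0478


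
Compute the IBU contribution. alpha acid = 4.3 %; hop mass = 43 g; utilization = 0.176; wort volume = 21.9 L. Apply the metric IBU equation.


IBU = (α/100)·mass·U·1000 / V
IBU = (4.3/100)·43·0.176·1000 / 21.9

14.8595 IBU


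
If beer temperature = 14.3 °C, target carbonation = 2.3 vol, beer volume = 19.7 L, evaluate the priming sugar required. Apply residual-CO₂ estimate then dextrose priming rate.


residual = 14.695·(0.01821 + 0.09011·e^(−0.04·T));  sugar = (target − residual)·4.0·V
residual = 14.695·(0.01821 + 0.09011·e^(−0.04·14.3)) = 1.0149
sugar = (2.3 − 1.0149)·4.0·19.7

101.2620 g


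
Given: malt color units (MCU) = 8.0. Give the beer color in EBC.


SRM = 1.4922·MCU^0.6859;  EBC = SRM·1.97
SRM = 1.4922·8.0^0.6859 = 6.2124
EBC = 6.2124·1.97

12.2383 EBC


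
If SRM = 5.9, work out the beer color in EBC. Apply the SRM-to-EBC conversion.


EBC = SRM · 1.97
EBC = 5.9 · 1.97

11.6230 EBC


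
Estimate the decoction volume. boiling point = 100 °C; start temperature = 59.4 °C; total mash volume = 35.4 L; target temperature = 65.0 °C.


V_dec = V_total·(T_target − T_start)/(T_boil − T_start)
V_dec = 35.4·(65.0 − 59.4)/(100 − 59.4)

4.8828 L


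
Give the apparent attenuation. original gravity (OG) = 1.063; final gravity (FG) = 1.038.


AA = (OG − FG)/(OG − 1) · 100
AA = (1.063 − 1.038)/(1.063 − 1) · 100

39.6825 %


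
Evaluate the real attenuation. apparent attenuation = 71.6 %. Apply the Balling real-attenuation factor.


RA = AA · 0.8192
RA = 71.6 · 0.8192

58.6547 %


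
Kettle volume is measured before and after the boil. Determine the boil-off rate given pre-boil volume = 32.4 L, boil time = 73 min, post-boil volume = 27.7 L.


rate = (V_pre − V_post) / (t_min/60)
rate = (32.4 − 27.7) / (73/60)

3.8630 L/hr


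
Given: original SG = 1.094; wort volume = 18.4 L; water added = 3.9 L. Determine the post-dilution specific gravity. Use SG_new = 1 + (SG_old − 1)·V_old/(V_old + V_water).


pts = (1.094 − 1)·1000·18.4/(18.4 + 3.9) = 77.5605
SG_new = 1 + 77.5605/1000

1.0776


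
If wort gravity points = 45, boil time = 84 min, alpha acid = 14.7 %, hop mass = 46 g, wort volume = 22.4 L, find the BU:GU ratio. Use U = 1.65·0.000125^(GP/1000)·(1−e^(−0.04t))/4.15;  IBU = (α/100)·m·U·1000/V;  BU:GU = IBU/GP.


U = 1.65·0.000125^(45/1000)·(1−e^(−0.04·84))/4.15 = 0.2561
IBU = (14.7/100)·46·0.2561·1000/22.4 = 77.3162
BU:GU = 77.3162/45

1.7181


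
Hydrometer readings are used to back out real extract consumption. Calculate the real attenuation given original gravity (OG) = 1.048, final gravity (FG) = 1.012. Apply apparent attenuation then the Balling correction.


AA = (OG−FG)/(OG−1)·100;  RA = AA·0.8192
AA = (1.048 − 1.012)/(1.048 − 1)·100 = 75.0000
RA = 75.0000·0.8192

61.4400 %


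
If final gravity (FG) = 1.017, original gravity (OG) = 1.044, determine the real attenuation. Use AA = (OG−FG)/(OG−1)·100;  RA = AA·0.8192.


AA = (1.044 − 1.017)/(1.044 − 1)·100 = 61.3636
RA = 61.3636·0.8192

50.2691 %


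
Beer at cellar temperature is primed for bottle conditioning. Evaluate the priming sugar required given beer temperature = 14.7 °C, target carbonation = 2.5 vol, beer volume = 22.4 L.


residual = 14.695·(0.01821 + 0.09011·e^(−0.04·T));  sugar = (target − residual)·4.0·V
residual = 14.695·(0.01821 + 0.09011·e^(−0.04·14.7)) = 1.0031
sugar = (2.5 − 1.0031)·4.0·22.4

134.1234 g


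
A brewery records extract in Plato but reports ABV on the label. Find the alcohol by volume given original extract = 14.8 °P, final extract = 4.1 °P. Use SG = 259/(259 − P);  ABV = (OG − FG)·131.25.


OG = 259/(259 − 14.8) = 1.0606
FG = 259/(259 − 4.1) = 1.0161
ABV = (1.0606 − 1.0161)·131.25

5.8434 % ABV


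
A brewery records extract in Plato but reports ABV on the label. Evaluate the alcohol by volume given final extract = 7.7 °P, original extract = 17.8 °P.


SG = 259/(259 − P);  ABV = (OG − FG)·131.25
OG = 259/(259 − 17.8) = 1.0738
FG = 259/(259 − 7.7) = 1.0306
ABV = (1.0738 − 1.0306)·131.25

5.6644 % ABV


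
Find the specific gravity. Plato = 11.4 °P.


SG = 259/(259 − P)
SG = 259/(259 − 11.4)

1.0460


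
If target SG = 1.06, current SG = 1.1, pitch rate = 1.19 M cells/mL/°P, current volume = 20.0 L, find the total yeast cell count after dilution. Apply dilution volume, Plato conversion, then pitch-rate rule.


V_w = V·((SG_c−1)/(SG_t−1)−1);  °P = 259 − 259/SG_t;  cells = rate·(V+V_w)·°P
V_w = 20.0·((1.1−1)/(1.06−1)−1) = 13.3333
V_final = 20.0 + 13.3333 = 33.3333
°P = 259 − 259/1.06 = 14.6604
cells = 1.19·33.3333·14.6604

581.5283 billion cells


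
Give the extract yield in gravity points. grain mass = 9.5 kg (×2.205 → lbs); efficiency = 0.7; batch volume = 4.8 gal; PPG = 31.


points = lbs × PPG × eff / vol
lbs = 9.5 × 2.205 = 20.9475
points = 20.9475 × 31 × 0.7 / 4.8

94.7002 points


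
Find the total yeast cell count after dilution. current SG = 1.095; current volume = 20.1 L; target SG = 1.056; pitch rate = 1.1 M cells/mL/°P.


V_w = V·((SG_c−1)/(SG_t−1)−1);  °P = 259 − 259/SG_t;  cells = rate·(V+V_w)·°P
V_w = 20.1·((1.095−1)/(1.056−1)−1) = 13.9982
V_final = 20.1 + 13.9982 = 34.0982
°P = 259 − 259/1.056 = 13.7348
cells = 1.1·34.0982·13.7348

515.1672 billion cells


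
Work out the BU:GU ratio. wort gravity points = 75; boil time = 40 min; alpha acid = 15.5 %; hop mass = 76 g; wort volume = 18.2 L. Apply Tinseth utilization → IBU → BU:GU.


U = 1.65·0.000125^(GP/1000)·(1−e^(−0.04t))/4.15;  IBU = (α/100)·m·U·1000/V;  BU:GU = IBU/GP
U = 1.65·0.000125^(75/1000)·(1−e^(−0.04·40))/4.15 = 0.1617
IBU = (15.5/100)·76·0.1617·1000/18.2 = 104.6736
BU:GU = 104.6736/75

1.3956


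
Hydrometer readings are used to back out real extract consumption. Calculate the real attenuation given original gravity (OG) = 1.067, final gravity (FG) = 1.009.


AA = (OG−FG)/(OG−1)·100;  RA = AA·0.8192
AA = (1.067 − 1.009)/(1.067 − 1)·100 = 86.5672
RA = 86.5672·0.8192

70.9158 %


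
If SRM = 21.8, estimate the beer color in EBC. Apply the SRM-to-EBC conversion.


EBC = SRM · 1.97
EBC = 21.8 · 1.97

42.9460 EBC


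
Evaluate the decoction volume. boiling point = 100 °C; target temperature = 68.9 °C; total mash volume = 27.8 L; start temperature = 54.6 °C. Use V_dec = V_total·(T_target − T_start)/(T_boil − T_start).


V_dec = 27.8·(68.9 − 54.6)/(100 − 54.6)

8.7564 L


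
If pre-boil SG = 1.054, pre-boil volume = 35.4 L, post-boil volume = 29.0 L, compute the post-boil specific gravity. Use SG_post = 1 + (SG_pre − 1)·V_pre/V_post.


pts_pre = (1.054 − 1)·1000 = 54.0000
pts_post = 54.0000·35.4/29.0 = 65.9172
SG_post = 1 + 65.9172/1000

1.0659


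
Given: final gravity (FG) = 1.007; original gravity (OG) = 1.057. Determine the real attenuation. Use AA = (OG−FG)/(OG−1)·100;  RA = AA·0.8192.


AA = (1.057 − 1.007)/(1.057 − 1)·100 = 87.7193
RA = 87.7193·0.8192

71.8596 %


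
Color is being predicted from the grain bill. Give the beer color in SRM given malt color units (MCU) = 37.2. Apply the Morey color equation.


SRM = 1.4922 · MCU^0.6859
SRM = 1.4922 · 37.2^0.6859

17.8264 SRM


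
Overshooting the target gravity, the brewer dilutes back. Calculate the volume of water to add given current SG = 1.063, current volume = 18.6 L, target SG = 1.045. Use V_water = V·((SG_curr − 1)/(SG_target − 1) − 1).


V_water = 18.6·((1.063 − 1)/(1.045 − 1) − 1)

7.4400 L


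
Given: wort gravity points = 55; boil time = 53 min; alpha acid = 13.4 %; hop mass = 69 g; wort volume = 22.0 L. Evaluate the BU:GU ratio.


U = 1.65·0.000125^(GP/1000)·(1−e^(−0.04t))/4.15;  IBU = (α/100)·m·U·1000/V;  BU:GU = IBU/GP
U = 1.65·0.000125^(55/1000)·(1−e^(−0.04·53))/4.15 = 0.2134
IBU = (13.4/100)·69·0.2134·1000/22.0 = 89.6942
BU:GU = 89.6942/55

1.6308


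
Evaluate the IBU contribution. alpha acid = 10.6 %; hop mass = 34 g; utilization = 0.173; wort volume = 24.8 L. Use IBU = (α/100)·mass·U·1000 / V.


IBU = (10.6/100)·34·0.173·1000 / 24.8

25.1408 IBU


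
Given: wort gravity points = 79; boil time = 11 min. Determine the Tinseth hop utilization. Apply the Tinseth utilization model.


U = 1.65·0.000125^(GP/1000) · (1 − e^(−0.04·t))/4.15
bigness = 1.65·0.000125^(79/1000) = 0.8112
boil_factor = (1 − e^(−0.04·11))/4.15 = 0.0858
U = 0.8112 · 0.0858

0.0696


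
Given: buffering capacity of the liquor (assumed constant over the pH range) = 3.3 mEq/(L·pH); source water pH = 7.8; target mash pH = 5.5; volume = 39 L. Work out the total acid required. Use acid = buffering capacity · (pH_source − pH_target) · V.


acid = 3.3 · (7.8 − 5.5) · 39

296.0100 mEq


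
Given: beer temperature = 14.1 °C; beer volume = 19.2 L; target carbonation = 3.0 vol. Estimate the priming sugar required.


residual = 14.695·(0.01821 + 0.09011·e^(−0.04·T));  sugar = (target − residual)·4.0·V
residual = 14.695·(0.01821 + 0.09011·e^(−0.04·14.1)) = 1.0210
sugar = (3.0 − 1.0210)·4.0·19.2

151.9909 g


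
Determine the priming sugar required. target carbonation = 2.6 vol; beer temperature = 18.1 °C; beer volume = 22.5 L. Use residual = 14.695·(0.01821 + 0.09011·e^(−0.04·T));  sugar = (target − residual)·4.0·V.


residual = 14.695·(0.01821 + 0.09011·e^(−0.04·18.1)) = 0.9096
sugar = (2.6 − 0.9096)·4.0·22.5

152.1392 g


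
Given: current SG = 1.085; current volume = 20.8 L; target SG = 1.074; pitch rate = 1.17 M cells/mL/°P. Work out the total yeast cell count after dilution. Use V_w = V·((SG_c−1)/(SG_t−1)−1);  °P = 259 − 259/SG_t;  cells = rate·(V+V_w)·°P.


V_w = 20.8·((1.085−1)/(1.074−1)−1) = 3.0919
V_final = 20.8 + 3.0919 = 23.8919
°P = 259 − 259/1.074 = 17.8454
cells = 1.17·23.8919·17.8454

498.8427 billion cells


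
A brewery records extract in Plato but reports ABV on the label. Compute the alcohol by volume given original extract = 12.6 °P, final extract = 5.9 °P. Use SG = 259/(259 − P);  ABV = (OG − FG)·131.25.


OG = 259/(259 − 12.6) = 1.0511
FG = 259/(259 − 5.9) = 1.0233
ABV = (1.0511 − 1.0233)·131.25

3.6521 % ABV


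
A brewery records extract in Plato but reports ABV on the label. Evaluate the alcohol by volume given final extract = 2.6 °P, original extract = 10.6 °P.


SG = 259/(259 − P);  ABV = (OG − FG)·131.25
OG = 259/(259 − 10.6) = 1.0427
FG = 259/(259 − 2.6) = 1.0101
ABV = (1.0427 − 1.0101)·131.25

4.2699 % ABV


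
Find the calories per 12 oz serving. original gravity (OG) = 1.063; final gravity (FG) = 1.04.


ABW = (OG−FG)·131.25·0.79/FG;  °P = 259 − 259/SG (for OG→OE and FG→AE);  RE = 0.1808·OE + 0.8192·AE;  Cal = (6.9·ABW + 4·(RE−0.1))·FG·3.55
ABW = (1.063 − 1.04)·131.25·0.79/1.04 = 2.2931
OE = 259 − 259/1.063 = 15.3500 °P
AE = 259 − 259/1.04 = 9.9615 °P
RE = 0.1808·15.3500 + 0.8192·9.9615 = 10.9358 °P
Cal = (6.9·2.2931 + 4·(10.9358−0.1))·1.04·3.55

218.4385 kcal


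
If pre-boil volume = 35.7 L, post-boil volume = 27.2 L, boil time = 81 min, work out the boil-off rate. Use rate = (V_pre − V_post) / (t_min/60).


rate = (35.7 − 27.2) / (81/60)

6.2963 L/hr


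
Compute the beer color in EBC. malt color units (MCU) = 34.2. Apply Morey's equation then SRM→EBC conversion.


SRM = 1.4922·MCU^0.6859;  EBC = SRM·1.97
SRM = 1.4922·34.2^0.6859 = 16.8273
EBC = 16.8273·1.97

33.1499 EBC


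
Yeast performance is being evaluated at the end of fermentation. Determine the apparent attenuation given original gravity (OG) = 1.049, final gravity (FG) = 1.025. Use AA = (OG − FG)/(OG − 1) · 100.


AA = (1.049 − 1.025)/(1.049 − 1) · 100

48.9796 %


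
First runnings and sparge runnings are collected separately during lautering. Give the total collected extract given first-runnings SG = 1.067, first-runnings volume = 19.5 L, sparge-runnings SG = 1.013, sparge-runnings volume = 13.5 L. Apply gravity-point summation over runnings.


total = Σ (SG_i − 1)·1000·V_i
first = (1.067 − 1)·1000·19.5 = 1306.5000
sparge = (1.013 − 1)·1000·13.5 = 175.5000
total = 1306.5000 + 175.5000

1482.0000 gravity·L


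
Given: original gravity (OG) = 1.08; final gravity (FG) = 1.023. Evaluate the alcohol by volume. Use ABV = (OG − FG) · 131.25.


ABV = (1.08 − 1.023) · 131.25

7.4813 % ABV


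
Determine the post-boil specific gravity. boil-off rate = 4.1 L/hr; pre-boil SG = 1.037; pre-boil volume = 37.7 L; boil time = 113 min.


V_post = V_pre − rate·(t/60);  SG_post = 1 + (SG_pre−1)·V_pre/V_post
V_post = 37.7 − 4.1·(113/60) = 29.9783
SG_post = 1 + (1.037 − 1)·37.7/29.9783

1.0465


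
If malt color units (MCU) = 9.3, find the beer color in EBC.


SRM = 1.4922·MCU^0.6859;  EBC = SRM·1.97
SRM = 1.4922·9.3^0.6859 = 6.8883
EBC = 6.8883·1.97

13.5699 EBC


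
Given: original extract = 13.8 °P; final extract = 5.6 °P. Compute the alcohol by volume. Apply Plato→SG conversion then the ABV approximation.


SG = 259/(259 − P);  ABV = (OG − FG)·131.25
OG = 259/(259 − 13.8) = 1.0563
FG = 259/(259 − 5.6) = 1.0221
ABV = (1.0563 − 1.0221)·131.25

4.4863 % ABV


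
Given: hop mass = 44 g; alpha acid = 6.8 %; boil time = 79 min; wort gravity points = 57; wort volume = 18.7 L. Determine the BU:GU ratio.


U = 1.65·0.000125^(GP/1000)·(1−e^(−0.04t))/4.15;  IBU = (α/100)·m·U·1000/V;  BU:GU = IBU/GP
U = 1.65·0.000125^(57/1000)·(1−e^(−0.04·79))/4.15 = 0.2281
IBU = (6.8/100)·44·0.2281·1000/18.7 = 36.4966
BU:GU = 36.4966/57

0.6403


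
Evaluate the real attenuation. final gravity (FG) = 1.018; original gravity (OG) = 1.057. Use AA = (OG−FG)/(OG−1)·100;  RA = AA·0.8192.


AA = (1.057 − 1.018)/(1.057 − 1)·100 = 68.4211
RA = 68.4211·0.8192

56.0505 %


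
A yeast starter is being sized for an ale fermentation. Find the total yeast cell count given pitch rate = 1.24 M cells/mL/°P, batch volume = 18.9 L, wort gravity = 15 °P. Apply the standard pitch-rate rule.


cells (billions) = rate · V_L · °P
cells = 1.24 · 18.9 · 15

351.5400 billion cells


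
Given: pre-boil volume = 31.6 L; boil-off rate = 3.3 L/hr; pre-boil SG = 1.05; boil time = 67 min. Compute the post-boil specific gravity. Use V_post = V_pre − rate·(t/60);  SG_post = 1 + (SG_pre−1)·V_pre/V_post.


V_post = 31.6 − 3.3·(67/60) = 27.9150
SG_post = 1 + (1.05 − 1)·31.6/27.9150

1.0566


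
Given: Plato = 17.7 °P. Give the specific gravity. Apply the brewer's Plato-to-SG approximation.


SG = 259/(259 − P)
SG = 259/(259 − 17.7)

1.0734


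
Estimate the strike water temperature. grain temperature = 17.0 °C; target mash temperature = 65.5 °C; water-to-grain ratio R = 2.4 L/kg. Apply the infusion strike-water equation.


T_strike = (0.41/R)·(T_mash − T_grain) + T_mash
T_strike = (0.41/2.4)·(65.5 − 17.0) + 65.5

73.7854 °C


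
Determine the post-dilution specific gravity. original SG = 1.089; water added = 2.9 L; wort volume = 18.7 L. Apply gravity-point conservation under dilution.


SG_new = 1 + (SG_old − 1)·V_old/(V_old + V_water)
pts = (1.089 − 1)·1000·18.7/(18.7 + 2.9) = 77.0509
SG_new = 1 + 77.0509/1000

1.0771


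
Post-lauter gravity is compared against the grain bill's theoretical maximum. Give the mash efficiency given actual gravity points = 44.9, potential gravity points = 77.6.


efficiency = actual / potential × 100
efficiency = 44.9 / 77.6 × 100

57.8608 %


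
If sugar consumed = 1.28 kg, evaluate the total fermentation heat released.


Q = m_sugar · 590 kJ/kg
Q = 1.28 · 590

755.2000 kJ


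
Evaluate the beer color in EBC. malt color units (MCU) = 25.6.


SRM = 1.4922·MCU^0.6859;  EBC = SRM·1.97
SRM = 1.4922·25.6^0.6859 = 13.7955
EBC = 13.7955·1.97

27.1772 EBC


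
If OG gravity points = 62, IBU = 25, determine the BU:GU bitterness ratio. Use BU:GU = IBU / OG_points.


BU:GU = 25 / 62

0.4032


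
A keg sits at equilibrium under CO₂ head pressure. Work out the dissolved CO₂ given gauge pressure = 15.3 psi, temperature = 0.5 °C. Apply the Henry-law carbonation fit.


vols = (P + 14.695)·(0.01821 + 0.09011·e^(−0.04·T))
vols = (15.3 + 14.695)·(0.01821 + 0.09011·e^(−0.04·0.5))

3.1955 volumes


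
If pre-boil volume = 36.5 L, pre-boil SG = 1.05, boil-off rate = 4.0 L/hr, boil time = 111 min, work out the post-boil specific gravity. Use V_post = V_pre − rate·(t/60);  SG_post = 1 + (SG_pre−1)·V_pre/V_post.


V_post = 36.5 − 4.0·(111/60) = 29.1000
SG_post = 1 + (1.05 − 1)·36.5/29.1000

1.0627


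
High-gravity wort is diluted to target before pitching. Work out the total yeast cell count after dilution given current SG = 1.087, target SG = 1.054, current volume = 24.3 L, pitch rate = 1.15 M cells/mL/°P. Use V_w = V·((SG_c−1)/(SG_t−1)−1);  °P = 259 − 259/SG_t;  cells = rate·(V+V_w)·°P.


V_w = 24.3·((1.087−1)/(1.054−1)−1) = 14.8500
V_final = 24.3 + 14.8500 = 39.1500
°P = 259 − 259/1.054 = 13.2694
cells = 1.15·39.1500·13.2694

597.4238 billion cells


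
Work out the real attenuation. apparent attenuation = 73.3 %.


RA = AA · 0.8192
RA = 73.3 · 0.8192

60.0474 %


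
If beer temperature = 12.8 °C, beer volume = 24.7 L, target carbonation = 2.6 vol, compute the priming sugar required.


residual = 14.695·(0.01821 + 0.09011·e^(−0.04·T));  sugar = (target − residual)·4.0·V
residual = 14.695·(0.01821 + 0.09011·e^(−0.04·12.8)) = 1.0612
sugar = (2.6 − 1.0612)·4.0·24.7

152.0371 g


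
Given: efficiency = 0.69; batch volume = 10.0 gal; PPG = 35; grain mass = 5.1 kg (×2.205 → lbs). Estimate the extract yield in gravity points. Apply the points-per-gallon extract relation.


points = lbs × PPG × eff / vol
lbs = 5.1 × 2.205 = 11.2455
points = 11.2455 × 35 × 0.69 / 10.0

27.1579 points


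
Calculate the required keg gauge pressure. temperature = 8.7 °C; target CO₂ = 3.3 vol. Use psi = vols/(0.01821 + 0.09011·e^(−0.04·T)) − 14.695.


psi = 3.3/(0.01821 + 0.09011·e^(−0.04·8.7)) − 14.695

25.6293 psi


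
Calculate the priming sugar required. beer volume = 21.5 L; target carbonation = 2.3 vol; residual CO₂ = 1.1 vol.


sugar = (target − residual)·4.0·V
sugar = (2.3 − 1.1)·4.0·21.5

103.2000 g


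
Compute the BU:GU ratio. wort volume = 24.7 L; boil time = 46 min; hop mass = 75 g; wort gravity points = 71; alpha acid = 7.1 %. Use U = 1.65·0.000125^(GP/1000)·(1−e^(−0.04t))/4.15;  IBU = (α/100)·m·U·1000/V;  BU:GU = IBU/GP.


U = 1.65·0.000125^(71/1000)·(1−e^(−0.04·46))/4.15 = 0.1767
IBU = (7.1/100)·75·0.1767·1000/24.7 = 38.0916
BU:GU = 38.0916/71

0.5365


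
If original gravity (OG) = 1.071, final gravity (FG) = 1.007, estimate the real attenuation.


AA = (OG−FG)/(OG−1)·100;  RA = AA·0.8192
AA = (1.071 − 1.007)/(1.071 − 1)·100 = 90.1408
RA = 90.1408·0.8192

73.8434 %


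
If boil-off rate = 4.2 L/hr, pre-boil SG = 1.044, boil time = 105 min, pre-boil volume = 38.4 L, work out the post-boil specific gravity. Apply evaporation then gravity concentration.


V_post = V_pre − rate·(t/60);  SG_post = 1 + (SG_pre−1)·V_pre/V_post
V_post = 38.4 − 4.2·(105/60) = 31.0500
SG_post = 1 + (1.044 − 1)·38.4/31.0500

1.0544


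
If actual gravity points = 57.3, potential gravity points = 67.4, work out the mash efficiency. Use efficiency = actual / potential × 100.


efficiency = 57.3 / 67.4 × 100

85.0148 %


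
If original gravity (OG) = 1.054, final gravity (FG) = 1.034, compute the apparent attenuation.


AA = (OG − FG)/(OG − 1) · 100
AA = (1.054 − 1.034)/(1.054 − 1) · 100

37.0370 %


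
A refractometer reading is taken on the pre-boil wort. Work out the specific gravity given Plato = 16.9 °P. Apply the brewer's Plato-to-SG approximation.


SG = 259/(259 − P)
SG = 259/(259 − 16.9)

1.0698


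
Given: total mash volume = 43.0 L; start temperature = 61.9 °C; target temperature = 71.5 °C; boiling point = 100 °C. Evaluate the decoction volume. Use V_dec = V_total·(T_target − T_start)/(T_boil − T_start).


V_dec = 43.0·(71.5 − 61.9)/(100 − 61.9)

10.8346 L


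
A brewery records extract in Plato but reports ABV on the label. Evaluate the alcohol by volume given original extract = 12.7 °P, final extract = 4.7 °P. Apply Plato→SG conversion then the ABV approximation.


SG = 259/(259 − P);  ABV = (OG − FG)·131.25
OG = 259/(259 − 12.7) = 1.0516
FG = 259/(259 − 4.7) = 1.0185
ABV = (1.0516 − 1.0185)·131.25

4.3419 % ABV


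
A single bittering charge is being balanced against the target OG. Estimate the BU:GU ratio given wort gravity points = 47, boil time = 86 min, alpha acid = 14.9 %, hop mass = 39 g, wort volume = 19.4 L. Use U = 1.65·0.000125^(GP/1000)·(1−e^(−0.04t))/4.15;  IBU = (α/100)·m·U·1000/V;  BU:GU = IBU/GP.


U = 1.65·0.000125^(47/1000)·(1−e^(−0.04·86))/4.15 = 0.2523
IBU = (14.9/100)·39·0.2523·1000/19.4 = 75.5590
BU:GU = 75.5590/47

1.6076


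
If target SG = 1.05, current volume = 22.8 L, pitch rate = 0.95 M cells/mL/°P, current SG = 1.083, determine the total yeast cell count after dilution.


V_w = V·((SG_c−1)/(SG_t−1)−1);  °P = 259 − 259/SG_t;  cells = rate·(V+V_w)·°P
V_w = 22.8·((1.083−1)/(1.05−1)−1) = 15.0480
V_final = 22.8 + 15.0480 = 37.8480
°P = 259 − 259/1.05 = 12.3333
cells = 0.95·37.8480·12.3333

443.4524 billion cells


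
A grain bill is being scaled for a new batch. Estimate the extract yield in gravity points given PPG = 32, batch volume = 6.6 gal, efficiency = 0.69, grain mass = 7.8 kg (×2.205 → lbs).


points = lbs × PPG × eff / vol
lbs = 7.8 × 2.205 = 17.1990
points = 17.1990 × 32 × 0.69 / 6.6

57.5385 points


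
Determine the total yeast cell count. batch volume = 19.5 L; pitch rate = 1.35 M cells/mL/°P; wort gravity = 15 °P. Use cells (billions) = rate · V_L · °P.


cells = 1.35 · 19.5 · 15

394.8750 billion cells
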